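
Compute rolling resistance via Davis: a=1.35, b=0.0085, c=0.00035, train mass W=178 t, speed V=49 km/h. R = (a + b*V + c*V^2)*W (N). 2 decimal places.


b*V = 0.0085 * 49 = 0.4165
c*V^2 = 0.00035 * 2401 = 0.84035
R_per_t = 1.35 + 0.4165 + 0.84035 = 2.60685 N/t
R_total = 2.60685 * 178 = 464.02 N

464.02


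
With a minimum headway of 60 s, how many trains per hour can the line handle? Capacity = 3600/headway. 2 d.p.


Capacity = 3600 / headway
Capacity = 3600 / 60
Capacity = 60.00 trains/hour

60.00


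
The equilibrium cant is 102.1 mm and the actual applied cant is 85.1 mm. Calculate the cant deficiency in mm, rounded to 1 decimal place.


Cant deficiency = equilibrium cant - actual cant
CD = 102.1 - 85.1
CD = 17.0 mm

17.0


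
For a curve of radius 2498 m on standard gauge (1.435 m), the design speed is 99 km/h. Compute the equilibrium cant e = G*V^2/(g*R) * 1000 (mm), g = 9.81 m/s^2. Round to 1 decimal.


Convert speed: V = 99 / 3.6 = 27.5 m/s
Apply formula: e = 1.435 * 27.5^2 / (9.81 * 2498)
e = 1.435 * 756.25 / 24505.38
e = 0.044285 m = 44.3 mm

44.3


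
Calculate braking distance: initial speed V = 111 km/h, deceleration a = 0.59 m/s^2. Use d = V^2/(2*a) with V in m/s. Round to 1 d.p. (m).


Convert speed: V = 111 / 3.6 = 30.8333 m/s
V^2 = 950.6944
d = 950.6944 / (2 * 0.59)
d = 950.6944 / 1.18
d = 805.7 m

805.7


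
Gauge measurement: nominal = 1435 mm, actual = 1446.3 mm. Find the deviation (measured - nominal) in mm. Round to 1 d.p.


Deviation = measured - nominal
Deviation = 1446.3 - 1435
Deviation = 11.3 mm

11.3


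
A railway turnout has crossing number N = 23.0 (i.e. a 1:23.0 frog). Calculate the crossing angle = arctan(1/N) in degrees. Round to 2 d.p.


1/N = 1/23.0 = 0.043478
angle = arctan(0.043478) = 0.043451 rad
angle = 0.043451 * 180/pi = 2.49 degrees

2.49


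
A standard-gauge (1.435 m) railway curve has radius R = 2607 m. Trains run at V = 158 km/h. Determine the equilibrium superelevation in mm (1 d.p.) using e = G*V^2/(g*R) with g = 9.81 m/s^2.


Convert speed: V = 158 / 3.6 = 43.8889 m/s
Apply formula: e = 1.435 * 43.8889^2 / (9.81 * 2607)
e = 1.435 * 1926.2346 / 25574.67
e = 0.108081 m = 108.1 mm

108.1


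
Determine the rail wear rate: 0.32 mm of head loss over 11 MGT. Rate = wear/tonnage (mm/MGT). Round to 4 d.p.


Wear rate = total wear / cumulative tonnage
Rate = 0.32 / 11
Rate = 0.0291 mm/MGT

0.0291


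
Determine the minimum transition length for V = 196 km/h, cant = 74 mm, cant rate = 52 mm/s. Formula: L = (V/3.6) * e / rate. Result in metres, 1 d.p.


Convert speed: V = 196 / 3.6 = 54.4444 m/s
L = 54.4444 * 74 / 52
L = 4028.8889 / 52
L = 77.5 m

77.5


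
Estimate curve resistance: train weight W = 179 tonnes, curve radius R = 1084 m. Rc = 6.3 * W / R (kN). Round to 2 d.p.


Rc = 6.3 * W / R
Rc = 6.3 * 179 / 1084
Rc = 1127.7 / 1084
Rc = 1.04 kN

1.04


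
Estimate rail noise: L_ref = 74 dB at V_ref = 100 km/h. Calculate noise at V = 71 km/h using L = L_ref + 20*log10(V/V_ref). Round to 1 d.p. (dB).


V/V_ref = 71 / 100 = 0.71
log10(0.71) = -0.148742
20 * -0.148742 = -2.9748
L = 74 + -2.9748 = 71.0 dB

71.0


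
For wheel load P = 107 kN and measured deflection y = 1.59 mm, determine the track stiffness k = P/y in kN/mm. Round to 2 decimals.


Track stiffness k = P / y
k = 107 / 1.59
k = 67.30 kN/mm

67.30


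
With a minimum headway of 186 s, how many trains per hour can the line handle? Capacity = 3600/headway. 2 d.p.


Capacity = 3600 / headway
Capacity = 3600 / 186
Capacity = 19.35 trains/hour

19.35


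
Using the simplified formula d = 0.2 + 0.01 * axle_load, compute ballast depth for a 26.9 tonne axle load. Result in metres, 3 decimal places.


d = 0.2 + 0.01 * 26.9
d = 0.2 + 0.269
d = 0.469 m

0.469


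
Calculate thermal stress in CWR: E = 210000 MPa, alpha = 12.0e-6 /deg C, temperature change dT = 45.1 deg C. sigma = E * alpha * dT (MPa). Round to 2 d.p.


sigma = E * alpha * dT
sigma = 210000 * 12.0e-6 * 45.1
sigma = 2.52 * 45.1
sigma = 113.65 MPa

113.65


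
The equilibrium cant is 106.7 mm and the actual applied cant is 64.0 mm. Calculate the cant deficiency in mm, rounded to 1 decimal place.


Cant deficiency = equilibrium cant - actual cant
CD = 106.7 - 64.0
CD = 42.7 mm

42.7


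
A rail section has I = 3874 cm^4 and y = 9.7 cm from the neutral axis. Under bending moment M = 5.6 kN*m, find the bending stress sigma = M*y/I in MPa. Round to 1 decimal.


Convert units:
M = 5.6 kN*m = 5600000 N*mm
y = 9.7 cm = 97 mm
I = 3874 cm^4 = 38740000 mm^4
sigma = 5600000 * 97 / 38740000
sigma = 14.0 MPa

14.0


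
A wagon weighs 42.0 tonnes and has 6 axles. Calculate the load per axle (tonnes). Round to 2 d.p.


Load per axle = total weight / number of axles
Load = 42.0 / 6
Load = 7.00 tonnes

7.00


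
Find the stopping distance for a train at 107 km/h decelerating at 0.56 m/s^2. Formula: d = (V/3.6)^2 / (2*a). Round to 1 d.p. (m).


Convert speed: V = 107 / 3.6 = 29.7222 m/s
V^2 = 883.4105
d = 883.4105 / (2 * 0.56)
d = 883.4105 / 1.12
d = 788.8 m

788.8


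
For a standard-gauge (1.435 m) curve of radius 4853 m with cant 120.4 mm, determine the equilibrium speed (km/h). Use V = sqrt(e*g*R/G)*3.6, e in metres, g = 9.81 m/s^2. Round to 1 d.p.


Convert cant: e = 120.4 mm = 0.1204 m
V_ms = sqrt(0.1204 * 9.81 * 4853 / 1.435)
V_ms = sqrt(3994.421444) = 63.2014 m/s
V = 63.2014 * 3.6 = 227.5 km/h

227.5


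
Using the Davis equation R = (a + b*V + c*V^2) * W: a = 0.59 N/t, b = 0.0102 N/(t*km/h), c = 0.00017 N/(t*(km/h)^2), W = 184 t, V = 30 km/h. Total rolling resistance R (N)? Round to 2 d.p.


b*V = 0.0102 * 30 = 0.306
c*V^2 = 0.00017 * 900 = 0.153
R_per_t = 0.59 + 0.306 + 0.153 = 1.049 N/t
R_total = 1.049 * 184 = 193.02 N

193.02


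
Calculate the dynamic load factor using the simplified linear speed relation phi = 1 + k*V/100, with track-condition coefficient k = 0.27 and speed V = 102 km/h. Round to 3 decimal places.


phi = 1 + k * V / 100
phi = 1 + 0.27 * 102 / 100
phi = 1 + 0.2754
phi = 1.275

1.275


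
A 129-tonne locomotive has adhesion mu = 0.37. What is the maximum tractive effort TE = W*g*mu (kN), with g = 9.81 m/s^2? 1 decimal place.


TE_max = W * g * mu
TE_max = 129 * 9.81 * 0.37
TE_max = 1265.49 * 0.37
TE_max = 468.2 kN

468.2


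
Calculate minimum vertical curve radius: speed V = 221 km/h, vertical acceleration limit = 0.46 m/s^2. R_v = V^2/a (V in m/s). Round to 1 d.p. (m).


Convert speed: V = 221 / 3.6 = 61.3889 m/s
V^2 = 3768.5957 m^2/s^2
R_v = 3768.5957 / 0.46
R_v = 8192.6 m

8192.6


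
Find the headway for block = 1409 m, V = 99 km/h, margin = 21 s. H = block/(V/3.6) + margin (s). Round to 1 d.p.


V = 99 / 3.6 = 27.5 m/s
Block traversal time = 1409 / 27.5 = 51.2364 s
Headway = 51.2364 + 21
Headway = 72.2 s

72.2


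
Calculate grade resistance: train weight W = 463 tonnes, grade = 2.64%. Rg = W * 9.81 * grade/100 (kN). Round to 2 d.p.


Rg = W * 9.81 * grade / 100
Rg = 463 * 9.81 * 2.64 / 100
Rg = 4542.03 * 0.0264
Rg = 119.91 kN

119.91


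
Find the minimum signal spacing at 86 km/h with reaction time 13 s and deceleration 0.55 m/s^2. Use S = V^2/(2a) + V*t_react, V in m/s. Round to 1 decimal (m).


V = 86 / 3.6 = 23.8889 m/s
Braking distance = 23.8889^2 / (2*0.55) = 518.7991 m
Sighting distance = 23.8889 * 13 = 310.5556 m
S = 518.7991 + 310.5556 = 829.4 m

829.4


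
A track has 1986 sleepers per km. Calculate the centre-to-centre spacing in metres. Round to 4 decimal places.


Spacing = 1000 m / number of sleepers
Spacing = 1000 / 1986
Spacing = 0.5035 m

0.5035


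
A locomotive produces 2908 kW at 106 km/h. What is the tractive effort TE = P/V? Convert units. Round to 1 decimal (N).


Convert: P = 2908 kW = 2908000 W
V = 106 / 3.6 = 29.4444 m/s
TE = 2908000 / 29.4444
TE = 98762.3 N

98762.3


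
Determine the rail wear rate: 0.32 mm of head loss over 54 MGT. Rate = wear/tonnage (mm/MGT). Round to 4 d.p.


Wear rate = total wear / cumulative tonnage
Rate = 0.32 / 54
Rate = 0.0059 mm/MGT

0.0059


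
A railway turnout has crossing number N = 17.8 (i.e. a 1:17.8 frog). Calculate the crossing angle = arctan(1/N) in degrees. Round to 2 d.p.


1/N = 1/17.8 = 0.05618
angle = arctan(0.05618) = 0.056121 rad
angle = 0.056121 * 180/pi = 3.22 degrees

3.22


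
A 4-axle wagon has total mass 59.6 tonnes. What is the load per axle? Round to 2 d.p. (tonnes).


Load per axle = total weight / number of axles
Load = 59.6 / 4
Load = 14.90 tonnes

14.90


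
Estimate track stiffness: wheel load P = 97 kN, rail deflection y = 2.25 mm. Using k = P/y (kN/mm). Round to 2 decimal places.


Track stiffness k = P / y
k = 97 / 2.25
k = 43.11 kN/mm

43.11


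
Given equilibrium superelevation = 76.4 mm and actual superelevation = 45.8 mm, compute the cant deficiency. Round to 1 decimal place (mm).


Cant deficiency = equilibrium cant - actual cant
CD = 76.4 - 45.8
CD = 30.6 mm

30.6


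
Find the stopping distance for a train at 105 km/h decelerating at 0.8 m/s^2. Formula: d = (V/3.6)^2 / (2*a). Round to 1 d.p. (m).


Convert speed: V = 105 / 3.6 = 29.1667 m/s
V^2 = 850.6944
d = 850.6944 / (2 * 0.8)
d = 850.6944 / 1.6
d = 531.7 m

531.7


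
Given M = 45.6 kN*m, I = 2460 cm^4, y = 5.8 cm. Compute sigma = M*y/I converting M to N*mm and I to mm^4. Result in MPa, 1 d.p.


Convert units:
M = 45.6 kN*m = 45600000 N*mm
y = 5.8 cm = 58 mm
I = 2460 cm^4 = 24600000 mm^4
sigma = 45600000 * 58 / 24600000
sigma = 107.5 MPa

107.5


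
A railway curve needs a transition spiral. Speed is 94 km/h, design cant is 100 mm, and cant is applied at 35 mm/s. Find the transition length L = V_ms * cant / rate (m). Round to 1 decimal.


Convert speed: V = 94 / 3.6 = 26.1111 m/s
L = 26.1111 * 100 / 35
L = 2611.1111 / 35
L = 74.6 m

74.6


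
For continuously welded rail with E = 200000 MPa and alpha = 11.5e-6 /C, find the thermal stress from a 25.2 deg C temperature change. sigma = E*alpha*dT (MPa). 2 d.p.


sigma = E * alpha * dT
sigma = 200000 * 11.5e-6 * 25.2
sigma = 2.3 * 25.2
sigma = 57.96 MPa

57.96


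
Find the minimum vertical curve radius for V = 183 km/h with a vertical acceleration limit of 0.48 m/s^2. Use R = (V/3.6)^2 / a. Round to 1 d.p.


Convert speed: V = 183 / 3.6 = 50.8333 m/s
V^2 = 2584.0278 m^2/s^2
R_v = 2584.0278 / 0.48
R_v = 5383.4 m

5383.4


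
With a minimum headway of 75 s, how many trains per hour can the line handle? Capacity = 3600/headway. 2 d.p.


Capacity = 3600 / headway
Capacity = 3600 / 75
Capacity = 48.00 trains/hour

48.00


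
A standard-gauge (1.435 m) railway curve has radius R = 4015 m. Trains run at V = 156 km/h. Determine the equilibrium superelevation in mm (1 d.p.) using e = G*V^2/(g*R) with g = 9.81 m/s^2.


Convert speed: V = 156 / 3.6 = 43.3333 m/s
Apply formula: e = 1.435 * 43.3333^2 / (9.81 * 4015)
e = 1.435 * 1877.7778 / 39387.15
e = 0.068413 m = 68.4 mm

68.4


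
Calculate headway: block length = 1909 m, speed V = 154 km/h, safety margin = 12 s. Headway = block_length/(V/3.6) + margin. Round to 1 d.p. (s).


V = 154 / 3.6 = 42.7778 m/s
Block traversal time = 1909 / 42.7778 = 44.626 s
Headway = 44.626 + 12
Headway = 56.6 s

56.6


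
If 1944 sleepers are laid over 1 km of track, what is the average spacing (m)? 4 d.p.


Spacing = 1000 m / number of sleepers
Spacing = 1000 / 1944
Spacing = 0.5144 m

0.5144


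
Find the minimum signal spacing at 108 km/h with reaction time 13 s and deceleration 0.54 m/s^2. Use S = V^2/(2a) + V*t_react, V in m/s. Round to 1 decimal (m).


V = 108 / 3.6 = 30.0 m/s
Braking distance = 30.0^2 / (2*0.54) = 833.3333 m
Sighting distance = 30.0 * 13 = 390.0 m
S = 833.3333 + 390.0 = 1223.3 m

1223.3


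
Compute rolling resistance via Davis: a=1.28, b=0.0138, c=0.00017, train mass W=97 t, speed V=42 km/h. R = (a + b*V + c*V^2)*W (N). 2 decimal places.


b*V = 0.0138 * 42 = 0.5796
c*V^2 = 0.00017 * 1764 = 0.29988
R_per_t = 1.28 + 0.5796 + 0.29988 = 2.15948 N/t
R_total = 2.15948 * 97 = 209.47 N

209.47


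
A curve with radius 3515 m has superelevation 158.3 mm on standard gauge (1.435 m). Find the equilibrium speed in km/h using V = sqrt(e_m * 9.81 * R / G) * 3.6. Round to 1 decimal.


Convert cant: e = 158.3 mm = 0.1583 m
V_ms = sqrt(0.1583 * 9.81 * 3515 / 1.435)
V_ms = sqrt(3803.849718) = 61.6754 m/s
V = 61.6754 * 3.6 = 222.0 km/h

222.0


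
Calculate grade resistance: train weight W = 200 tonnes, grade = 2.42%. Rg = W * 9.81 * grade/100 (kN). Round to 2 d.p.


Rg = W * 9.81 * grade / 100
Rg = 200 * 9.81 * 2.42 / 100
Rg = 1962.0 * 0.0242
Rg = 47.48 kN

47.48


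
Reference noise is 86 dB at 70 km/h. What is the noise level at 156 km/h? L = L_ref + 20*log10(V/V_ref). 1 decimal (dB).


V/V_ref = 156 / 70 = 2.228571
log10(2.228571) = 0.348027
20 * 0.348027 = 6.9605
L = 86 + 6.9605 = 93.0 dB

93.0


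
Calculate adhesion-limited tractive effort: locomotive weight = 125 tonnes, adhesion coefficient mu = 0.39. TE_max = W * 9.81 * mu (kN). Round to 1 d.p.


TE_max = W * g * mu
TE_max = 125 * 9.81 * 0.39
TE_max = 1226.25 * 0.39
TE_max = 478.2 kN

478.2


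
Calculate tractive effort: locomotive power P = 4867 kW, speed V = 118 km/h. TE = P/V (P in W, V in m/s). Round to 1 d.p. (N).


Convert: P = 4867 kW = 4867000 W
V = 118 / 3.6 = 32.7778 m/s
TE = 4867000 / 32.7778
TE = 148484.7 N

148484.7


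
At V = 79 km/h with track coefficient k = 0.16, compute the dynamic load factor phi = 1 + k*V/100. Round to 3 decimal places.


phi = 1 + k * V / 100
phi = 1 + 0.16 * 79 / 100
phi = 1 + 0.1264
phi = 1.126

1.126


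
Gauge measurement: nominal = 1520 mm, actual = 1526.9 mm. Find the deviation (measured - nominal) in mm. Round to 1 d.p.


Deviation = measured - nominal
Deviation = 1526.9 - 1520
Deviation = 6.9 mm

6.9


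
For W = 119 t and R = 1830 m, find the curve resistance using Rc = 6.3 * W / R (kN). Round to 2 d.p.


Rc = 6.3 * W / R
Rc = 6.3 * 119 / 1830
Rc = 749.7 / 1830
Rc = 0.41 kN

0.41


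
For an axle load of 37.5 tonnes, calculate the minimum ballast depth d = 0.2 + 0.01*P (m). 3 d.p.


d = 0.2 + 0.01 * 37.5
d = 0.2 + 0.375
d = 0.575 m

0.575


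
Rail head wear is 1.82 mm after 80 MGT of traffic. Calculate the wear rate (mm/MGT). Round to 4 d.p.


Wear rate = total wear / cumulative tonnage
Rate = 1.82 / 80
Rate = 0.0228 mm/MGT

0.0228


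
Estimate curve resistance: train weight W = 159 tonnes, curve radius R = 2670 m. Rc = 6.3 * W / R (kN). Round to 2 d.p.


Rc = 6.3 * W / R
Rc = 6.3 * 159 / 2670
Rc = 1001.7 / 2670
Rc = 0.38 kN

0.38


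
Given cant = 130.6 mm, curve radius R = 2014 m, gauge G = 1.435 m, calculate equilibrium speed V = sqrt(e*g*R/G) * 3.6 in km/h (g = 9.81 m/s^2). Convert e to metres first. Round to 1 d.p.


Convert cant: e = 130.6 mm = 0.1306 m
V_ms = sqrt(0.1306 * 9.81 * 2014 / 1.435)
V_ms = sqrt(1798.124463) = 42.4043 m/s
V = 42.4043 * 3.6 = 152.7 km/h

152.7


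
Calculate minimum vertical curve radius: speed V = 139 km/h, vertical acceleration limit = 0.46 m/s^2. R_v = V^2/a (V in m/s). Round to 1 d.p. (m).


Convert speed: V = 139 / 3.6 = 38.6111 m/s
V^2 = 1490.8179 m^2/s^2
R_v = 1490.8179 / 0.46
R_v = 3240.9 m

3240.9


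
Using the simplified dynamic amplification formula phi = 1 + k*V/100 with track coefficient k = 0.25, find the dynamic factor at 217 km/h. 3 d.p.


phi = 1 + k * V / 100
phi = 1 + 0.25 * 217 / 100
phi = 1 + 0.5425
phi = 1.543

1.543


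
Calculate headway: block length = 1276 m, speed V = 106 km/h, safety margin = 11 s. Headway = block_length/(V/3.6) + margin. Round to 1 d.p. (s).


V = 106 / 3.6 = 29.4444 m/s
Block traversal time = 1276 / 29.4444 = 43.3358 s
Headway = 43.3358 + 11
Headway = 54.3 s

54.3


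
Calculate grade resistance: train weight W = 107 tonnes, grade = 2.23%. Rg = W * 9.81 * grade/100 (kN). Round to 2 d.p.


Rg = W * 9.81 * grade / 100
Rg = 107 * 9.81 * 2.23 / 100
Rg = 1049.67 * 0.0223
Rg = 23.41 kN

23.41


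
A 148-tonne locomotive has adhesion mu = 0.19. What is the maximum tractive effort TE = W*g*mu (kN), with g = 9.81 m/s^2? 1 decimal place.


TE_max = W * g * mu
TE_max = 148 * 9.81 * 0.19
TE_max = 1451.88 * 0.19
TE_max = 275.9 kN

275.9


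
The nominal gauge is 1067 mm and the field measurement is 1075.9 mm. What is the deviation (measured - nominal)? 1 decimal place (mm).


Deviation = measured - nominal
Deviation = 1075.9 - 1067
Deviation = 8.9 mm

8.9


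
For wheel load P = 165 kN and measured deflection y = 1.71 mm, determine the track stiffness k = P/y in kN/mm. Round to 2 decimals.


Track stiffness k = P / y
k = 165 / 1.71
k = 96.49 kN/mm

96.49


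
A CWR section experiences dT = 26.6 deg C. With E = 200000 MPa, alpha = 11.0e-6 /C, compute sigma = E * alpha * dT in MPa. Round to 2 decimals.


sigma = E * alpha * dT
sigma = 200000 * 11.0e-6 * 26.6
sigma = 2.2 * 26.6
sigma = 58.52 MPa

58.52


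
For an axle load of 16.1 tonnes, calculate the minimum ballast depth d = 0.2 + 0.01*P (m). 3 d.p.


d = 0.2 + 0.01 * 16.1
d = 0.2 + 0.161
d = 0.361 m

0.361


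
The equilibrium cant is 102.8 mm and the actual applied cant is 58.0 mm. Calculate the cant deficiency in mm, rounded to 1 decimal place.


Cant deficiency = equilibrium cant - actual cant
CD = 102.8 - 58.0
CD = 44.8 mm

44.8


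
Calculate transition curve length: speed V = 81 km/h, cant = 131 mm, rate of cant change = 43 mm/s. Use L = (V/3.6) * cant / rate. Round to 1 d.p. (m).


Convert speed: V = 81 / 3.6 = 22.5 m/s
L = 22.5 * 131 / 43
L = 2947.5 / 43
L = 68.5 m

68.5


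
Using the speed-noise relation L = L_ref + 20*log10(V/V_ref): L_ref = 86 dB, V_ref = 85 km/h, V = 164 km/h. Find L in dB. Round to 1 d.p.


V/V_ref = 164 / 85 = 1.929412
log10(1.929412) = 0.285425
20 * 0.285425 = 5.7085
L = 86 + 5.7085 = 91.7 dB

91.7


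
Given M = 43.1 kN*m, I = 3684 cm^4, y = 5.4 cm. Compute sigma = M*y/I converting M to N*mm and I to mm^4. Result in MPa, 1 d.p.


Convert units:
M = 43.1 kN*m = 43100000 N*mm
y = 5.4 cm = 54 mm
I = 3684 cm^4 = 36840000 mm^4
sigma = 43100000 * 54 / 36840000
sigma = 63.2 MPa

63.2


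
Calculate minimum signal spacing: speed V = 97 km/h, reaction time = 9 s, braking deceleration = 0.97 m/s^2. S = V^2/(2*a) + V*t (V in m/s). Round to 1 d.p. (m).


V = 97 / 3.6 = 26.9444 m/s
Braking distance = 26.9444^2 / (2*0.97) = 374.2284 m
Sighting distance = 26.9444 * 9 = 242.5 m
S = 374.2284 + 242.5 = 616.7 m

616.7


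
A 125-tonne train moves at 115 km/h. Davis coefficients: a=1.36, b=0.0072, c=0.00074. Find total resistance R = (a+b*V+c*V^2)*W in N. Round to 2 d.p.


b*V = 0.0072 * 115 = 0.828
c*V^2 = 0.00074 * 13225 = 9.7865
R_per_t = 1.36 + 0.828 + 9.7865 = 11.9745 N/t
R_total = 11.9745 * 125 = 1496.81 N

1496.81


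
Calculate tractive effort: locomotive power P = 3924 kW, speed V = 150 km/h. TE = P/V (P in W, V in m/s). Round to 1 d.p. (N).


Convert: P = 3924 kW = 3924000 W
V = 150 / 3.6 = 41.6667 m/s
TE = 3924000 / 41.6667
TE = 94176.0 N

94176.0


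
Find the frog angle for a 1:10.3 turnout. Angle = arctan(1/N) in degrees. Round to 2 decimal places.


1/N = 1/10.3 = 0.097087
angle = arctan(0.097087) = 0.096784 rad
angle = 0.096784 * 180/pi = 5.55 degrees

5.55


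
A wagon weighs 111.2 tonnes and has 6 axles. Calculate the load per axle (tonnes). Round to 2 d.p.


Load per axle = total weight / number of axles
Load = 111.2 / 6
Load = 18.53 tonnes

18.53


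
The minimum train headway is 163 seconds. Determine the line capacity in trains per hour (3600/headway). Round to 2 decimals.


Capacity = 3600 / headway
Capacity = 3600 / 163
Capacity = 22.09 trains/hour

22.09


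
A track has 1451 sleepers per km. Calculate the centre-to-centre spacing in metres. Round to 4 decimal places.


Spacing = 1000 m / number of sleepers
Spacing = 1000 / 1451
Spacing = 0.6892 m

0.6892


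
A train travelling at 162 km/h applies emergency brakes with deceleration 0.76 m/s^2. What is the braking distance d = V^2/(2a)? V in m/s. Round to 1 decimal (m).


Convert speed: V = 162 / 3.6 = 45.0 m/s
V^2 = 2025.0
d = 2025.0 / (2 * 0.76)
d = 2025.0 / 1.52
d = 1332.2 m

1332.2


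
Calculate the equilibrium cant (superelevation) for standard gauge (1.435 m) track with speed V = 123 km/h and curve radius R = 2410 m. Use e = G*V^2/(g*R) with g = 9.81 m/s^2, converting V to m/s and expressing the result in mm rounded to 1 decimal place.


Convert speed: V = 123 / 3.6 = 34.1667 m/s
Apply formula: e = 1.435 * 34.1667^2 / (9.81 * 2410)
e = 1.435 * 1167.3611 / 23642.1
e = 0.070855 m = 70.9 mm

70.9


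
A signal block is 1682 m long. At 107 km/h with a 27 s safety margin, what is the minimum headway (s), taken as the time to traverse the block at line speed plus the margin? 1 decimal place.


V = 107 / 3.6 = 29.7222 m/s
Block traversal time = 1682 / 29.7222 = 56.5907 s
Headway = 56.5907 + 27
Headway = 83.6 s

83.6


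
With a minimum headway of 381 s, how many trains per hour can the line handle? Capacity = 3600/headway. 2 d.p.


Capacity = 3600 / headway
Capacity = 3600 / 381
Capacity = 9.45 trains/hour

9.45


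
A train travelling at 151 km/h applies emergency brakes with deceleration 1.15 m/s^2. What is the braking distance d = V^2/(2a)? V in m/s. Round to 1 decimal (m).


Convert speed: V = 151 / 3.6 = 41.9444 m/s
V^2 = 1759.3364
d = 1759.3364 / (2 * 1.15)
d = 1759.3364 / 2.3
d = 764.9 m

764.9


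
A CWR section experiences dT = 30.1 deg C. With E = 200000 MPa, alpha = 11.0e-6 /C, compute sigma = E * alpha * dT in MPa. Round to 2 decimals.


sigma = E * alpha * dT
sigma = 200000 * 11.0e-6 * 30.1
sigma = 2.2 * 30.1
sigma = 66.22 MPa

66.22


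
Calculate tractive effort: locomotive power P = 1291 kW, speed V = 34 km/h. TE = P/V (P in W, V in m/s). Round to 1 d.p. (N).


Convert: P = 1291 kW = 1291000 W
V = 34 / 3.6 = 9.4444 m/s
TE = 1291000 / 9.4444
TE = 136694.1 N

136694.1


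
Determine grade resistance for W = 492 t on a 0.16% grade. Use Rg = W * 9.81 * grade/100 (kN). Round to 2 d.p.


Rg = W * 9.81 * grade / 100
Rg = 492 * 9.81 * 0.16 / 100
Rg = 4826.52 * 0.0016
Rg = 7.72 kN

7.72


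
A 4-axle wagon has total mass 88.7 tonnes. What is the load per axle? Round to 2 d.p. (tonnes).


Load per axle = total weight / number of axles
Load = 88.7 / 4
Load = 22.18 tonnes

22.18


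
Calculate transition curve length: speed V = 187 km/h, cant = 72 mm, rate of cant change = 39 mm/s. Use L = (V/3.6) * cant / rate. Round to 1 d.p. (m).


Convert speed: V = 187 / 3.6 = 51.9444 m/s
L = 51.9444 * 72 / 39
L = 3740.0 / 39
L = 95.9 m

95.9


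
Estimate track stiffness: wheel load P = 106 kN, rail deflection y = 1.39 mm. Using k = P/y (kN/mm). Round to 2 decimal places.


Track stiffness k = P / y
k = 106 / 1.39
k = 76.26 kN/mm

76.26


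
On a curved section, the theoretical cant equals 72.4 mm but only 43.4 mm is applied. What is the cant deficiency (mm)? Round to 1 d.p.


Cant deficiency = equilibrium cant - actual cant
CD = 72.4 - 43.4
CD = 29.0 mm

29.0


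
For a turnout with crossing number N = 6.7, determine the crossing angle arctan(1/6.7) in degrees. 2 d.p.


1/N = 1/6.7 = 0.149254
angle = arctan(0.149254) = 0.14816 rad
angle = 0.14816 * 180/pi = 8.49 degrees

8.49


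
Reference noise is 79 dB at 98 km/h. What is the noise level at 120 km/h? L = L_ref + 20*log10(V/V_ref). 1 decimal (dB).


V/V_ref = 120 / 98 = 1.22449
log10(1.22449) = 0.087955
20 * 0.087955 = 1.7591
L = 79 + 1.7591 = 80.8 dB

80.8


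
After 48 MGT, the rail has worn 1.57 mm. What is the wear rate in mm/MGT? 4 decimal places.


Wear rate = total wear / cumulative tonnage
Rate = 1.57 / 48
Rate = 0.0327 mm/MGT

0.0327


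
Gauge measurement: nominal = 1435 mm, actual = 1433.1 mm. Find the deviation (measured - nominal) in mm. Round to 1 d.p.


Deviation = measured - nominal
Deviation = 1433.1 - 1435
Deviation = -1.9 mm

-1.9


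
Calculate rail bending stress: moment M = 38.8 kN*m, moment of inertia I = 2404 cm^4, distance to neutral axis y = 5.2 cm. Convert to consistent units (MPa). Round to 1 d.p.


Convert units:
M = 38.8 kN*m = 38800000 N*mm
y = 5.2 cm = 52 mm
I = 2404 cm^4 = 24040000 mm^4
sigma = 38800000 * 52 / 24040000
sigma = 83.9 MPa

83.9


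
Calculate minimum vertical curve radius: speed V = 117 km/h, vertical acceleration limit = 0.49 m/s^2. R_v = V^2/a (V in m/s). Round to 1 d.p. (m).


Convert speed: V = 117 / 3.6 = 32.5 m/s
V^2 = 1056.25 m^2/s^2
R_v = 1056.25 / 0.49
R_v = 2155.6 m

2155.6


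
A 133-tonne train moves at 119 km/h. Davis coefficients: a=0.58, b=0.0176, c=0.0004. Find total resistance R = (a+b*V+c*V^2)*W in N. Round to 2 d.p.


b*V = 0.0176 * 119 = 2.0944
c*V^2 = 0.0004 * 14161 = 5.6644
R_per_t = 0.58 + 2.0944 + 5.6644 = 8.3388 N/t
R_total = 8.3388 * 133 = 1109.06 N

1109.06


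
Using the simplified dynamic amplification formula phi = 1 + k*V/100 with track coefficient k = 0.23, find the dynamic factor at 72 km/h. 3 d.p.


phi = 1 + k * V / 100
phi = 1 + 0.23 * 72 / 100
phi = 1 + 0.1656
phi = 1.166

1.166


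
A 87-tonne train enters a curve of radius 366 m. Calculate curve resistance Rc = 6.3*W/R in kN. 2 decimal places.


Rc = 6.3 * W / R
Rc = 6.3 * 87 / 366
Rc = 548.1 / 366
Rc = 1.50 kN

1.50


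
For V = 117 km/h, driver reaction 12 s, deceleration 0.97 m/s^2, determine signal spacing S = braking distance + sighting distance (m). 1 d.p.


V = 117 / 3.6 = 32.5 m/s
Braking distance = 32.5^2 / (2*0.97) = 544.4588 m
Sighting distance = 32.5 * 12 = 390.0 m
S = 544.4588 + 390.0 = 934.5 m

934.5


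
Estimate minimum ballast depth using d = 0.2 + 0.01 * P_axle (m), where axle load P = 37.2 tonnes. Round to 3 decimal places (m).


d = 0.2 + 0.01 * 37.2
d = 0.2 + 0.372
d = 0.572 m

0.572


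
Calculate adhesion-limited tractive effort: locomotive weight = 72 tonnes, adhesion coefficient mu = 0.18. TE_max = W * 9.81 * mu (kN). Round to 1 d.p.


TE_max = W * g * mu
TE_max = 72 * 9.81 * 0.18
TE_max = 706.32 * 0.18
TE_max = 127.1 kN

127.1


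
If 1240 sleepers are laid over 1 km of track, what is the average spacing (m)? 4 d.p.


Spacing = 1000 m / number of sleepers
Spacing = 1000 / 1240
Spacing = 0.8065 m

0.8065


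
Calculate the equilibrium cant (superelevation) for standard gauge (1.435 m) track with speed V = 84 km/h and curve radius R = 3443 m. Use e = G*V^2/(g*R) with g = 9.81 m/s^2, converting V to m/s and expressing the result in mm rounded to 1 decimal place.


Convert speed: V = 84 / 3.6 = 23.3333 m/s
Apply formula: e = 1.435 * 23.3333^2 / (9.81 * 3443)
e = 1.435 * 544.4444 / 33775.83
e = 0.023131 m = 23.1 mm

23.1


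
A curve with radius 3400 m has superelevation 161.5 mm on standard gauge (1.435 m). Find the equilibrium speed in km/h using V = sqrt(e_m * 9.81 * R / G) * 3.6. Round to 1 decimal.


Convert cant: e = 161.5 mm = 0.1615 m
V_ms = sqrt(0.1615 * 9.81 * 3400 / 1.435)
V_ms = sqrt(3753.7777) = 61.2681 m/s
V = 61.2681 * 3.6 = 220.6 km/h

220.6


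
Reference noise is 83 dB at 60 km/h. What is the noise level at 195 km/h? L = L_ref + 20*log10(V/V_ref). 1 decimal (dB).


V/V_ref = 195 / 60 = 3.25
log10(3.25) = 0.511883
20 * 0.511883 = 10.2377
L = 83 + 10.2377 = 93.2 dB

93.2


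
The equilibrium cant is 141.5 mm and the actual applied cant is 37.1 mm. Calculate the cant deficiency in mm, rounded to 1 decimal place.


Cant deficiency = equilibrium cant - actual cant
CD = 141.5 - 37.1
CD = 104.4 mm

104.4


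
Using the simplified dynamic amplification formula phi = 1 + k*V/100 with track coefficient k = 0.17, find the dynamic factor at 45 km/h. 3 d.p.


phi = 1 + k * V / 100
phi = 1 + 0.17 * 45 / 100
phi = 1 + 0.0765
phi = 1.077

1.077


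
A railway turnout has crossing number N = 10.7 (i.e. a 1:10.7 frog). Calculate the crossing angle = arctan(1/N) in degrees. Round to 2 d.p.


1/N = 1/10.7 = 0.093458
angle = arctan(0.093458) = 0.093187 rad
angle = 0.093187 * 180/pi = 5.34 degrees

5.34


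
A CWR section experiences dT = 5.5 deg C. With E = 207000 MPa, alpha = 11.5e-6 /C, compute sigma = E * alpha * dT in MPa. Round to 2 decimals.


sigma = E * alpha * dT
sigma = 207000 * 11.5e-6 * 5.5
sigma = 2.3805 * 5.5
sigma = 13.09 MPa

13.09


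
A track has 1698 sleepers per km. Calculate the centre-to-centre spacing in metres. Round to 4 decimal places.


Spacing = 1000 m / number of sleepers
Spacing = 1000 / 1698
Spacing = 0.5889 m

0.5889


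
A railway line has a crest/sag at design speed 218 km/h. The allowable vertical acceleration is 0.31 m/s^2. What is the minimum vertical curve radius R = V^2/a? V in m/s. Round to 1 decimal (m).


Convert speed: V = 218 / 3.6 = 60.5556 m/s
V^2 = 3666.9753 m^2/s^2
R_v = 3666.9753 / 0.31
R_v = 11829.0 m

11829.0


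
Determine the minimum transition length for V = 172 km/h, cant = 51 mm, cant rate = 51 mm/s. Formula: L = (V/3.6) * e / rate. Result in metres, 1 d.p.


Convert speed: V = 172 / 3.6 = 47.7778 m/s
L = 47.7778 * 51 / 51
L = 2436.6667 / 51
L = 47.8 m

47.8


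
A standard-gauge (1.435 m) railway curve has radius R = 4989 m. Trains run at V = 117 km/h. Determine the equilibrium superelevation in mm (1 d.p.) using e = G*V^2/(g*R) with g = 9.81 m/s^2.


Convert speed: V = 117 / 3.6 = 32.5 m/s
Apply formula: e = 1.435 * 32.5^2 / (9.81 * 4989)
e = 1.435 * 1056.25 / 48942.09
e = 0.03097 m = 31.0 mm

31.0


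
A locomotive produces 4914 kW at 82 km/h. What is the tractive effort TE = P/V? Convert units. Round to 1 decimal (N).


Convert: P = 4914 kW = 4914000 W
V = 82 / 3.6 = 22.7778 m/s
TE = 4914000 / 22.7778
TE = 215736.6 N

215736.6


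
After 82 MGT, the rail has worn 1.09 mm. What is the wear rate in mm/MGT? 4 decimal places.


Wear rate = total wear / cumulative tonnage
Rate = 1.09 / 82
Rate = 0.0133 mm/MGT

0.0133


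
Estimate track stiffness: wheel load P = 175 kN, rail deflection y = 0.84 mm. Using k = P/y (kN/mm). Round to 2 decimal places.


Track stiffness k = P / y
k = 175 / 0.84
k = 208.33 kN/mm

208.33


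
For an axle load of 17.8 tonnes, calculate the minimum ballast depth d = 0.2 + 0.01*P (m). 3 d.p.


d = 0.2 + 0.01 * 17.8
d = 0.2 + 0.178
d = 0.378 m

0.378


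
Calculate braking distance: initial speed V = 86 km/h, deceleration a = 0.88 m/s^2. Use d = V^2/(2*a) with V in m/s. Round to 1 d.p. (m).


Convert speed: V = 86 / 3.6 = 23.8889 m/s
V^2 = 570.679
d = 570.679 / (2 * 0.88)
d = 570.679 / 1.76
d = 324.2 m

324.2


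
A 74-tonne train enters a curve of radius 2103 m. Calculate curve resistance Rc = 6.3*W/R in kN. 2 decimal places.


Rc = 6.3 * W / R
Rc = 6.3 * 74 / 2103
Rc = 466.2 / 2103
Rc = 0.22 kN

0.22


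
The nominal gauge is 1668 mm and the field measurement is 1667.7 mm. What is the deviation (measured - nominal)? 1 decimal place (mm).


Deviation = measured - nominal
Deviation = 1667.7 - 1668
Deviation = -0.3 mm

-0.3


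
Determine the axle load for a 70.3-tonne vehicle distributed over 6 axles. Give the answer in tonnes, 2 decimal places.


Load per axle = total weight / number of axles
Load = 70.3 / 6
Load = 11.72 tonnes

11.72


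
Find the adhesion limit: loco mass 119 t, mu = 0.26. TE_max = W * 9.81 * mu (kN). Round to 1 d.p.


TE_max = W * g * mu
TE_max = 119 * 9.81 * 0.26
TE_max = 1167.39 * 0.26
TE_max = 303.5 kN

303.5


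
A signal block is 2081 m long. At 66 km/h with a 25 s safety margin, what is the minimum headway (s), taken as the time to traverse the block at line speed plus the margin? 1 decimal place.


V = 66 / 3.6 = 18.3333 m/s
Block traversal time = 2081 / 18.3333 = 113.5091 s
Headway = 113.5091 + 25
Headway = 138.5 s

138.5


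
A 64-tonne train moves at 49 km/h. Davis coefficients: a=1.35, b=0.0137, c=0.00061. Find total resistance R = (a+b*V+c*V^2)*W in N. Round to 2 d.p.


b*V = 0.0137 * 49 = 0.6713
c*V^2 = 0.00061 * 2401 = 1.46461
R_per_t = 1.35 + 0.6713 + 1.46461 = 3.48591 N/t
R_total = 3.48591 * 64 = 223.10 N

223.10


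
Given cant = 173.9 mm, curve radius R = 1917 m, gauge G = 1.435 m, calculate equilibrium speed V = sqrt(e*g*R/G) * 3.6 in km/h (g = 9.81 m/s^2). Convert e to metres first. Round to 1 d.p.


Convert cant: e = 173.9 mm = 0.1739 m
V_ms = sqrt(0.1739 * 9.81 * 1917 / 1.435)
V_ms = sqrt(2278.971013) = 47.7386 m/s
V = 47.7386 * 3.6 = 171.9 km/h

171.9


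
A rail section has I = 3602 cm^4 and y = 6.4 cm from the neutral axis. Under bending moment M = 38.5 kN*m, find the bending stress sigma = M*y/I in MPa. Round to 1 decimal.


Convert units:
M = 38.5 kN*m = 38500000 N*mm
y = 6.4 cm = 64 mm
I = 3602 cm^4 = 36020000 mm^4
sigma = 38500000 * 64 / 36020000
sigma = 68.4 MPa

68.4


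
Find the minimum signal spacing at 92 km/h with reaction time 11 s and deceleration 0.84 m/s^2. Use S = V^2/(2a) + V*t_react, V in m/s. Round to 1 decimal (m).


V = 92 / 3.6 = 25.5556 m/s
Braking distance = 25.5556^2 / (2*0.84) = 388.7419 m
Sighting distance = 25.5556 * 11 = 281.1111 m
S = 388.7419 + 281.1111 = 669.9 m

669.9


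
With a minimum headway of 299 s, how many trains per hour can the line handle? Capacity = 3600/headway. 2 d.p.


Capacity = 3600 / headway
Capacity = 3600 / 299
Capacity = 12.04 trains/hour

12.04


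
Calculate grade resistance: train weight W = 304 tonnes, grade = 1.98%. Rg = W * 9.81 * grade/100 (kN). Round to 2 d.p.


Rg = W * 9.81 * grade / 100
Rg = 304 * 9.81 * 1.98 / 100
Rg = 2982.24 * 0.0198
Rg = 59.05 kN

59.05


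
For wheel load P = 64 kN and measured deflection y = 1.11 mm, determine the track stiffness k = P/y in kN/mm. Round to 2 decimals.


Track stiffness k = P / y
k = 64 / 1.11
k = 57.66 kN/mm

57.66


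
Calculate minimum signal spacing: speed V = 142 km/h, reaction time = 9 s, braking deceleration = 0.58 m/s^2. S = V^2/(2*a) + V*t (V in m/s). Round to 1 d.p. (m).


V = 142 / 3.6 = 39.4444 m/s
Braking distance = 39.4444^2 / (2*0.58) = 1341.2622 m
Sighting distance = 39.4444 * 9 = 355.0 m
S = 1341.2622 + 355.0 = 1696.3 m

1696.3


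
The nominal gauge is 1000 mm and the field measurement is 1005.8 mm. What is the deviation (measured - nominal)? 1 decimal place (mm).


Deviation = measured - nominal
Deviation = 1005.8 - 1000
Deviation = 5.8 mm

5.8


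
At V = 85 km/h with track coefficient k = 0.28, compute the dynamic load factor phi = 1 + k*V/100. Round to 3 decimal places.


phi = 1 + k * V / 100
phi = 1 + 0.28 * 85 / 100
phi = 1 + 0.238
phi = 1.238

1.238


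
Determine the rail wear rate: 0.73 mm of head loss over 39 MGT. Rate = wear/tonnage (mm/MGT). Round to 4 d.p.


Wear rate = total wear / cumulative tonnage
Rate = 0.73 / 39
Rate = 0.0187 mm/MGT

0.0187


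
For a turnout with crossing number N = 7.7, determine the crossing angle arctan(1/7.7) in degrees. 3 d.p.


1/N = 1/7.7 = 0.12987
angle = arctan(0.12987) = 0.129147 rad
angle = 0.129147 * 180/pi = 7.400 degrees

7.400


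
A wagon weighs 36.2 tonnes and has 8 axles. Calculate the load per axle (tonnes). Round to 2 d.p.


Load per axle = total weight / number of axles
Load = 36.2 / 8
Load = 4.53 tonnes

4.53


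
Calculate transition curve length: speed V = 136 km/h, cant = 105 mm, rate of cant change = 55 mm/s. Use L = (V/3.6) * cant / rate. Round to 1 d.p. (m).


Convert speed: V = 136 / 3.6 = 37.7778 m/s
L = 37.7778 * 105 / 55
L = 3966.6667 / 55
L = 72.1 m

72.1


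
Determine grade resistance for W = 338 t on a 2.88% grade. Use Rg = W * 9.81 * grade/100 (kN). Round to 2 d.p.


Rg = W * 9.81 * grade / 100
Rg = 338 * 9.81 * 2.88 / 100
Rg = 3315.78 * 0.0288
Rg = 95.49 kN

95.49


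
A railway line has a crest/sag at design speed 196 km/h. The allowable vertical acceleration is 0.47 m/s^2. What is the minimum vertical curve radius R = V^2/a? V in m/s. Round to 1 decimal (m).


Convert speed: V = 196 / 3.6 = 54.4444 m/s
V^2 = 2964.1975 m^2/s^2
R_v = 2964.1975 / 0.47
R_v = 6306.8 m

6306.8


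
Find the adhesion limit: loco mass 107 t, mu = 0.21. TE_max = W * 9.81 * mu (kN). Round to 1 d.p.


TE_max = W * g * mu
TE_max = 107 * 9.81 * 0.21
TE_max = 1049.67 * 0.21
TE_max = 220.4 kN

220.4


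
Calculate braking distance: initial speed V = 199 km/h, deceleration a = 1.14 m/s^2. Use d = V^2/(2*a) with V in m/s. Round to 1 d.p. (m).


Convert speed: V = 199 / 3.6 = 55.2778 m/s
V^2 = 3055.6327
d = 3055.6327 / (2 * 1.14)
d = 3055.6327 / 2.28
d = 1340.2 m

1340.2


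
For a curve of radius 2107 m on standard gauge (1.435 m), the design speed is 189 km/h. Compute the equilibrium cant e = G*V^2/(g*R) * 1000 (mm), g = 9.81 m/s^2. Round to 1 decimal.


Convert speed: V = 189 / 3.6 = 52.5 m/s
Apply formula: e = 1.435 * 52.5^2 / (9.81 * 2107)
e = 1.435 * 2756.25 / 20669.67
e = 0.191354 m = 191.4 mm

191.4


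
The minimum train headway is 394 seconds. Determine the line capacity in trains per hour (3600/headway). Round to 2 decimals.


Capacity = 3600 / headway
Capacity = 3600 / 394
Capacity = 9.14 trains/hour

9.14


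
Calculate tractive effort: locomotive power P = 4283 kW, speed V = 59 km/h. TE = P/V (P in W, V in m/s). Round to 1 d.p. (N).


Convert: P = 4283 kW = 4283000 W
V = 59 / 3.6 = 16.3889 m/s
TE = 4283000 / 16.3889
TE = 261335.6 N

261335.6


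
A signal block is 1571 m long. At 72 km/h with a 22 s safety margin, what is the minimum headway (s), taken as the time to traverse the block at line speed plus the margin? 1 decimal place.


V = 72 / 3.6 = 20.0 m/s
Block traversal time = 1571 / 20.0 = 78.55 s
Headway = 78.55 + 22
Headway = 100.6 s

100.6


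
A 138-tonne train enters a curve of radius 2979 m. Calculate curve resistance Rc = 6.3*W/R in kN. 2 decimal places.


Rc = 6.3 * W / R
Rc = 6.3 * 138 / 2979
Rc = 869.4 / 2979
Rc = 0.29 kN

0.29


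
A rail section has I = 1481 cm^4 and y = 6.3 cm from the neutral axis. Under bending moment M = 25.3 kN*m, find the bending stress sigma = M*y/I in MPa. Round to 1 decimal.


Convert units:
M = 25.3 kN*m = 25300000 N*mm
y = 6.3 cm = 63 mm
I = 1481 cm^4 = 14810000 mm^4
sigma = 25300000 * 63 / 14810000
sigma = 107.6 MPa

107.6


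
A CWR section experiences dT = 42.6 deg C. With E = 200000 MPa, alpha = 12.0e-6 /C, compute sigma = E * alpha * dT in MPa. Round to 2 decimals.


sigma = E * alpha * dT
sigma = 200000 * 12.0e-6 * 42.6
sigma = 2.4 * 42.6
sigma = 102.24 MPa

102.24


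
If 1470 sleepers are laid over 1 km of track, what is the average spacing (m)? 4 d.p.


Spacing = 1000 m / number of sleepers
Spacing = 1000 / 1470
Spacing = 0.6803 m

0.6803


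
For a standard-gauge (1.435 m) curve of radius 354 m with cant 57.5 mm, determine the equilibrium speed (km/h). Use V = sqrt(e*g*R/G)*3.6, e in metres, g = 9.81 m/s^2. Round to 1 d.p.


Convert cant: e = 57.5 mm = 0.0575 m
V_ms = sqrt(0.0575 * 9.81 * 354 / 1.435)
V_ms = sqrt(139.151603) = 11.7963 m/s
V = 11.7963 * 3.6 = 42.5 km/h

42.5


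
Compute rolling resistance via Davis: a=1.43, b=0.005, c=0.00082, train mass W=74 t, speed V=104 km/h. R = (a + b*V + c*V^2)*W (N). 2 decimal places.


b*V = 0.005 * 104 = 0.52
c*V^2 = 0.00082 * 10816 = 8.86912
R_per_t = 1.43 + 0.52 + 8.86912 = 10.81912 N/t
R_total = 10.81912 * 74 = 800.61 N

800.61


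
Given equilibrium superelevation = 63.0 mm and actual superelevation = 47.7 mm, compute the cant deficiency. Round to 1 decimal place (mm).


Cant deficiency = equilibrium cant - actual cant
CD = 63.0 - 47.7
CD = 15.3 mm

15.3


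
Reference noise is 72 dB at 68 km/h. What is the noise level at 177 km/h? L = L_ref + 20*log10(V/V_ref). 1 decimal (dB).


V/V_ref = 177 / 68 = 2.602941
log10(2.602941) = 0.415464
20 * 0.415464 = 8.3093
L = 72 + 8.3093 = 80.3 dB

80.3


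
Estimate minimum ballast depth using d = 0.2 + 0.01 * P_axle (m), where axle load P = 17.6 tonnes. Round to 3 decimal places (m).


d = 0.2 + 0.01 * 17.6
d = 0.2 + 0.176
d = 0.376 m

0.376
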